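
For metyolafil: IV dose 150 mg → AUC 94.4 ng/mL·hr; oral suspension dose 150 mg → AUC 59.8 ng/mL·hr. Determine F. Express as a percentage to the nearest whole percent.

F = 63%

F = (AUC_ev / D_ev) / (AUC_iv / D_iv)
  = (59.8/150) / (94.4/150)
  = 0.398667 / 0.629333 = 0.6335
  = 63.35%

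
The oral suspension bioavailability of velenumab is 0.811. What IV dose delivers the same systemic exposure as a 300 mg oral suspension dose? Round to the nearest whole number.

Systemic exposure from an extravascular dose = F × D_ev, so the equivalent IV dose is F × D_ev.
D_iv = F × D_ev = 0.811 × 300 = 243.3 mg

D_iv = 243 mg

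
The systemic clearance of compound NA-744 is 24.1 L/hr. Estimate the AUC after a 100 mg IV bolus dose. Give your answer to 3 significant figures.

AUC = 4.15 mg/L·hr

AUC_0→∞ = Dose_iv / CL
        = 100 / 24.1 = 4.14938 mg/L·hr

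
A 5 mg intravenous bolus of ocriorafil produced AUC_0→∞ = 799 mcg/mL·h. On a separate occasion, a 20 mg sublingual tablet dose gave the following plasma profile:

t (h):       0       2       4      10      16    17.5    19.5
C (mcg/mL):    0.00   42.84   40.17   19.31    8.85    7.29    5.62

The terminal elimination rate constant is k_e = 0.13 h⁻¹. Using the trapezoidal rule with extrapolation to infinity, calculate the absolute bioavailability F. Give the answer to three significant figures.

Trapezoidal AUC_0→19.5 (sublingual tablet):
  [0→2]: (0.00+42.84)/2 × 2 = 42.84
  [2→4]: (42.84+40.17)/2 × 2 = 83.01
  [4→10]: (40.17+19.31)/2 × 6 = 178.44
  [10→16]: (19.31+8.85)/2 × 6 = 84.48
  [16→17.5]: (8.85+7.29)/2 × 1.5 = 12.105
  [17.5→19.5]: (7.29+5.62)/2 × 2 = 12.91
  Sum = 413.785 mcg/mL·h
Tail: C_last/k_e = 5.62/0.13 = 43.231
AUC_0→∞ (sublingual tablet) = 413.785 + 43.231 = 457.016 mcg/mL·h
F = (AUC_ev/D_ev)/(AUC_iv/D_iv) = (457.016/20)/(799/5) = 22.8508/159.8 = 0.1430

F = 0.143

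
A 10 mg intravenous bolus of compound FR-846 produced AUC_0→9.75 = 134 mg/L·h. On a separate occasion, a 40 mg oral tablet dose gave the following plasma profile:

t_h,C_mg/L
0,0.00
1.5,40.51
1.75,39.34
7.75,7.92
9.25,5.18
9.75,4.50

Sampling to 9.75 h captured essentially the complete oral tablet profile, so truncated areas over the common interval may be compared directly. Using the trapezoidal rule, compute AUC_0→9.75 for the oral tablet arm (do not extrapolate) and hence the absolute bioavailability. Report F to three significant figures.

F = 0.363

Trapezoidal AUC_0→9.75 (oral tablet):
  [0→1.5]: (0.00+40.51)/2 × 1.5 = 30.3825
  [1.5→1.75]: (40.51+39.34)/2 × 0.25 = 9.98125
  [1.75→7.75]: (39.34+7.92)/2 × 6 = 141.78
  [7.75→9.25]: (7.92+5.18)/2 × 1.5 = 9.825
  [9.25→9.75]: (5.18+4.50)/2 × 0.5 = 2.42
  Sum = 194.38875 mg/L·h
F = (AUC_ev/D_ev)/(AUC_iv/D_iv) = (194.38875/40)/(134/10) = 4.85972/13.4 = 0.3627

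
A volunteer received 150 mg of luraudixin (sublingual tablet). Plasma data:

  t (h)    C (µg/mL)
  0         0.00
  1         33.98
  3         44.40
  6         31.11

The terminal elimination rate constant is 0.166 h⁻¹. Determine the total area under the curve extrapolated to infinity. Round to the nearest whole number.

Trapezoidal AUC_0→6:
  [0→1]: (0.00+33.98)/2 × 1 = 16.99
  [1→3]: (33.98+44.40)/2 × 2 = 78.38
  [3→6]: (44.40+31.11)/2 × 3 = 113.265
  Sum = 208.635 µg/mL·h
Extrapolated tail: C_last / k_e = 31.11 / 0.166 = 187.410
AUC_0→∞ = 208.635 + 187.410 = 396.045 µg/mL·h

AUC = 396 µg/mL·h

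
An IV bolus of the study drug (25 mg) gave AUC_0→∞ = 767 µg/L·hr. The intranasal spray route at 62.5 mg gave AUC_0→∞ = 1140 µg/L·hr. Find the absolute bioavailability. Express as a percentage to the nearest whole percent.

F = (AUC_ev / D_ev) / (AUC_iv / D_iv)
  = (1140/62.5) / (767/25)
  = 18.24 / 30.68 = 0.5945
  = 59.45%

F = 59%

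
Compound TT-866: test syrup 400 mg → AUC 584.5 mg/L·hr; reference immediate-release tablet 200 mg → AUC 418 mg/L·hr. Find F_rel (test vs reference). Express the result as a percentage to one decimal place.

F_rel = (AUC_test/D_test) / (AUC_ref/D_ref)
      = (584.5/400) / (418/200)
      = 1.46125 / 2.09 = 0.6992 = 69.92%

F_rel = 69.9%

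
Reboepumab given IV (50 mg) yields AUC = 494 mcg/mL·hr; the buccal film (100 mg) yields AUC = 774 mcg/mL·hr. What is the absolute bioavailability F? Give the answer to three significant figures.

F = 0.783

F = (AUC_ev / D_ev) / (AUC_iv / D_iv)
  = (774/100) / (494/50)
  = 7.74 / 9.88 = 0.7834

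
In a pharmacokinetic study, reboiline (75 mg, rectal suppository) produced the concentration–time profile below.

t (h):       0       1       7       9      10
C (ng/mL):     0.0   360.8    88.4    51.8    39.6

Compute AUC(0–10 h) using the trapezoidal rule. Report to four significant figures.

AUC = 1714 ng/mL·h

Trapezoidal AUC_0→10:
  [0→1]: (0.0+360.8)/2 × 1 = 180.4
  [1→7]: (360.8+88.4)/2 × 6 = 1347.6
  [7→9]: (88.4+51.8)/2 × 2 = 140.2
  [9→10]: (51.8+39.6)/2 × 1 = 45.7
  Sum = 1713.9 ng/mL·h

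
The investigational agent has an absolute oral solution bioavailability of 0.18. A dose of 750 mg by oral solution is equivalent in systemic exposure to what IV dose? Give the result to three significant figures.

D_iv = 135 mg

Systemic exposure from an extravascular dose = F × D_ev, so the equivalent IV dose is F × D_ev.
D_iv = F × D_ev = 0.18 × 750 = 135 mg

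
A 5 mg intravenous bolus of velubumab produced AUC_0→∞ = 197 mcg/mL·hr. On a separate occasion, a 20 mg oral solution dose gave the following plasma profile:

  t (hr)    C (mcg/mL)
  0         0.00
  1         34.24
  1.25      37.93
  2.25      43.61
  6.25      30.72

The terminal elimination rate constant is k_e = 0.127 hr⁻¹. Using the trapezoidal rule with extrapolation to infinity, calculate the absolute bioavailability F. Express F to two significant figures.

Trapezoidal AUC_0→6.25 (oral solution):
  [0→1]: (0.00+34.24)/2 × 1 = 17.12
  [1→1.25]: (34.24+37.93)/2 × 0.25 = 9.02125
  [1.25→2.25]: (37.93+43.61)/2 × 1 = 40.77
  [2.25→6.25]: (43.61+30.72)/2 × 4 = 148.66
  Sum = 215.57125 mcg/mL·hr
Tail: C_last/k_e = 30.72/0.127 = 241.890
AUC_0→∞ (oral solution) = 215.57125 + 241.890 = 457.46125 mcg/mL·hr
F = (AUC_ev/D_ev)/(AUC_iv/D_iv) = (457.46125/20)/(197/5) = 22.8731/39.4 = 0.5805

F = 0.58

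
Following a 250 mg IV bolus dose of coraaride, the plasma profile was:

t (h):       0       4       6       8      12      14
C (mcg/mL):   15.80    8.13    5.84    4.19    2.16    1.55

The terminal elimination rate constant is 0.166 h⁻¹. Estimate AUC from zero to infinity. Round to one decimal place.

AUC = 97.6 mcg/mL·h

Trapezoidal AUC_0→14:
  [0→4]: (15.80+8.13)/2 × 4 = 47.86
  [4→6]: (8.13+5.84)/2 × 2 = 13.97
  [6→8]: (5.84+4.19)/2 × 2 = 10.03
  [8→12]: (4.19+2.16)/2 × 4 = 12.7
  [12→14]: (2.16+1.55)/2 × 2 = 3.71
  Sum = 88.27 mcg/mL·h
Extrapolated tail: C_last / k_e = 1.55 / 0.166 = 9.337
AUC_0→∞ = 88.27 + 9.337 = 97.607 mcg/mL·h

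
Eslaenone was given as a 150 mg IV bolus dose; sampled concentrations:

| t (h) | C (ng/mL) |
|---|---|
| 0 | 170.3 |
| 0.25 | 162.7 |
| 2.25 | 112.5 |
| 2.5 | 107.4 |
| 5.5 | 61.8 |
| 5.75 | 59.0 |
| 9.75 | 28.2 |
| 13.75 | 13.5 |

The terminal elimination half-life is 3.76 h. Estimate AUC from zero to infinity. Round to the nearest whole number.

Trapezoidal AUC_0→13.75:
  [0→0.25]: (170.3+162.7)/2 × 0.25 = 41.625
  [0.25→2.25]: (162.7+112.5)/2 × 2 = 275.2
  [2.25→2.5]: (112.5+107.4)/2 × 0.25 = 27.4875
  [2.5→5.5]: (107.4+61.8)/2 × 3 = 253.8
  [5.5→5.75]: (61.8+59.0)/2 × 0.25 = 15.1
  [5.75→9.75]: (59.0+28.2)/2 × 4 = 174.4
  [9.75→13.75]: (28.2+13.5)/2 × 4 = 83.4
  Sum = 871.0125 ng/mL·h
k_e = ln2 / t½ = 0.693147 / 3.76 = 0.1843 h^-1
Extrapolated tail: C_last / k_e = 13.5 / 0.1843 = 73.250
AUC_0→∞ = 871.0125 + 73.250 = 944.2625 ng/mL·h

AUC = 944 ng/mL·h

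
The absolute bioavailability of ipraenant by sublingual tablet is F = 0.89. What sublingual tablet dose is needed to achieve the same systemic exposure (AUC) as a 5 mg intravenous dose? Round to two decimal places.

D_sublingual = 5.62 mg

For equal systemic exposure: F × D_ev = D_iv
D_ev = D_iv / F = 5 / 0.89 = 5.61798 mg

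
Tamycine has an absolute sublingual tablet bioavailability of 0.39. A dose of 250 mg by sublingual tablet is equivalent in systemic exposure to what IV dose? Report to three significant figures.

Systemic exposure from an extravascular dose = F × D_ev, so the equivalent IV dose is F × D_ev.
D_iv = F × D_ev = 0.39 × 250 = 97.5 mg

D_iv = 97.5 mg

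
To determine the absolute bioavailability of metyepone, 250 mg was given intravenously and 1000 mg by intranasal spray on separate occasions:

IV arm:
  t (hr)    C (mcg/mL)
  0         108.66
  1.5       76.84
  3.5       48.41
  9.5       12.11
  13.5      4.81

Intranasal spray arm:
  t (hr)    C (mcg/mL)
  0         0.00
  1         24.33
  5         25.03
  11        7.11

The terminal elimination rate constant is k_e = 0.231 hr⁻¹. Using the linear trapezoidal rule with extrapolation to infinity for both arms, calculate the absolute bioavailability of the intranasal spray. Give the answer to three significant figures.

F = 0.119

Trapezoidal AUC_0→13.5 (IV):
  [0→1.5]: (108.66+76.84)/2 × 1.5 = 139.125
  [1.5→3.5]: (76.84+48.41)/2 × 2 = 125.25
  [3.5→9.5]: (48.41+12.11)/2 × 6 = 181.56
  [9.5→13.5]: (12.11+4.81)/2 × 4 = 33.84
  Sum = 479.775 mcg/mL·hr
IV tail: 4.81/0.231 = 20.823; AUC_iv,0→∞ = 479.775 + 20.823 = 500.598 mcg/mL·hr
Trapezoidal AUC_0→11 (intranasal spray):
  [0→1]: (0.00+24.33)/2 × 1 = 12.165
  [1→5]: (24.33+25.03)/2 × 4 = 98.72
  [5→11]: (25.03+7.11)/2 × 6 = 96.42
  Sum = 207.305 mcg/mL·hr
intranasal spray tail: 7.11/0.231 = 30.779; AUC_ev,0→∞ = 207.305 + 30.779 = 238.084 mcg/mL·hr
F = (AUC_ev/D_ev)/(AUC_iv/D_iv) = (238.084/1000)/(500.598/250) = 0.238084/2.002392 = 0.1189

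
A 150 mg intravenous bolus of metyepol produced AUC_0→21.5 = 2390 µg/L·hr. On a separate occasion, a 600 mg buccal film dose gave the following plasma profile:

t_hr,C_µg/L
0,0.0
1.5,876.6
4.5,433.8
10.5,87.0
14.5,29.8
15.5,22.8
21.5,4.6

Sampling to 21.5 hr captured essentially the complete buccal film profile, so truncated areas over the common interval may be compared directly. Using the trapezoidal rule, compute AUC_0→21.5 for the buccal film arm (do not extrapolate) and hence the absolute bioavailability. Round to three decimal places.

F = 0.474

Trapezoidal AUC_0→21.5 (buccal film):
  [0→1.5]: (0.0+876.6)/2 × 1.5 = 657.45
  [1.5→4.5]: (876.6+433.8)/2 × 3 = 1965.6
  [4.5→10.5]: (433.8+87.0)/2 × 6 = 1562.4
  [10.5→14.5]: (87.0+29.8)/2 × 4 = 233.6
  [14.5→15.5]: (29.8+22.8)/2 × 1 = 26.3
  [15.5→21.5]: (22.8+4.6)/2 × 6 = 82.2
  Sum = 4527.55 µg/L·hr
F = (AUC_ev/D_ev)/(AUC_iv/D_iv) = (4527.55/600)/(2390/150) = 7.54592/15.9333 = 0.4736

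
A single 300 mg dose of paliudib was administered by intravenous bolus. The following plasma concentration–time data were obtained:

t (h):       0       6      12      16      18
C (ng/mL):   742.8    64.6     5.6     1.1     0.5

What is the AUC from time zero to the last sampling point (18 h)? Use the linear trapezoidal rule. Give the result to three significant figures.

Trapezoidal AUC_0→18:
  [0→6]: (742.8+64.6)/2 × 6 = 2422.2
  [6→12]: (64.6+5.6)/2 × 6 = 210.6
  [12→16]: (5.6+1.1)/2 × 4 = 13.4
  [16→18]: (1.1+0.5)/2 × 2 = 1.6
  Sum = 2647.8 ng/mL·h

AUC = 2650 ng/mL·h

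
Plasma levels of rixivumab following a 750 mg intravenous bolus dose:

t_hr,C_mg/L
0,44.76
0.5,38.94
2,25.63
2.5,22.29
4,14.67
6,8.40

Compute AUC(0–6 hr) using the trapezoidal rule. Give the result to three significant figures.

Trapezoidal AUC_0→6:
  [0→0.5]: (44.76+38.94)/2 × 0.5 = 20.925
  [0.5→2]: (38.94+25.63)/2 × 1.5 = 48.4275
  [2→2.5]: (25.63+22.29)/2 × 0.5 = 11.98
  [2.5→4]: (22.29+14.67)/2 × 1.5 = 27.72
  [4→6]: (14.67+8.40)/2 × 2 = 23.07
  Sum = 132.1225 mg/L·hr

AUC = 132 mg/L·hr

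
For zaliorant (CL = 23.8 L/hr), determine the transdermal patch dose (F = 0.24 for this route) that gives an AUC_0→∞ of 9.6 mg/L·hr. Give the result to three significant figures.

Dose = CL × AUC_0→∞ / F
     = 23.8 × 9.6 / 0.24 = 952 mg

Dose = 952 mg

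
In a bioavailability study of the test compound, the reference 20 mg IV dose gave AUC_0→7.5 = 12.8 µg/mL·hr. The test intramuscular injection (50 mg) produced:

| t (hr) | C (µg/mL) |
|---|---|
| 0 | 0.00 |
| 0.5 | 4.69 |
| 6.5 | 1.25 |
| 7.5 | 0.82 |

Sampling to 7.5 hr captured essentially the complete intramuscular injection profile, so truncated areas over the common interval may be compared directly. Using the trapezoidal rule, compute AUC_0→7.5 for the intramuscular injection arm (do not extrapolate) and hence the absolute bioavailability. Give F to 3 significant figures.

F = 0.626

Trapezoidal AUC_0→7.5 (intramuscular injection):
  [0→0.5]: (0.00+4.69)/2 × 0.5 = 1.1725
  [0.5→6.5]: (4.69+1.25)/2 × 6 = 17.82
  [6.5→7.5]: (1.25+0.82)/2 × 1 = 1.035
  Sum = 20.0275 µg/mL·hr
F = (AUC_ev/D_ev)/(AUC_iv/D_iv) = (20.0275/50)/(12.8/20) = 0.40055/0.64 = 0.6259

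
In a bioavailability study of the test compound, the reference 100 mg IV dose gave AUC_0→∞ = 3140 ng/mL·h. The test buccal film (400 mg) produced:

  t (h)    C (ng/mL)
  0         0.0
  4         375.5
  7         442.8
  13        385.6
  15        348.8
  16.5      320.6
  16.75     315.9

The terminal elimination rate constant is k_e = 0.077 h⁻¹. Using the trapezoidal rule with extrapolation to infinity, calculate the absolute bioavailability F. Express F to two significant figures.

F = 0.79

Trapezoidal AUC_0→16.75 (buccal film):
  [0→4]: (0.0+375.5)/2 × 4 = 751.0
  [4→7]: (375.5+442.8)/2 × 3 = 1227.45
  [7→13]: (442.8+385.6)/2 × 6 = 2485.2
  [13→15]: (385.6+348.8)/2 × 2 = 734.4
  [15→16.5]: (348.8+320.6)/2 × 1.5 = 502.05
  [16.5→16.75]: (320.6+315.9)/2 × 0.25 = 79.5625
  Sum = 5779.6625 ng/mL·h
Tail: C_last/k_e = 315.9/0.077 = 4102.597
AUC_0→∞ (buccal film) = 5779.6625 + 4102.597 = 9882.2595 ng/mL·h
F = (AUC_ev/D_ev)/(AUC_iv/D_iv) = (9882.2595/400)/(3140/100) = 24.7056/31.4 = 0.7868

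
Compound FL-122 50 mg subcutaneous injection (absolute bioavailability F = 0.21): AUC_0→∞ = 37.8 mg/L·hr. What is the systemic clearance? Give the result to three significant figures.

CL = 0.278 L/hr

CL = F × Dose / AUC_0→∞
   = 0.21 × 50 / 37.8 = 0.277778 L/hr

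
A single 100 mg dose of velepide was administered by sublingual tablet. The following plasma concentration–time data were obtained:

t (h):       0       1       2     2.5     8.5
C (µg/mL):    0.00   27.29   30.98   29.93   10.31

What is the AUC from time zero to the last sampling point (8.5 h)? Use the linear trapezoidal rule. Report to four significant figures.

AUC = 178.7 µg/mL·h

Trapezoidal AUC_0→8.5:
  [0→1]: (0.00+27.29)/2 × 1 = 13.645
  [1→2]: (27.29+30.98)/2 × 1 = 29.135
  [2→2.5]: (30.98+29.93)/2 × 0.5 = 15.2275
  [2.5→8.5]: (29.93+10.31)/2 × 6 = 120.72
  Sum = 178.7275 µg/mL·h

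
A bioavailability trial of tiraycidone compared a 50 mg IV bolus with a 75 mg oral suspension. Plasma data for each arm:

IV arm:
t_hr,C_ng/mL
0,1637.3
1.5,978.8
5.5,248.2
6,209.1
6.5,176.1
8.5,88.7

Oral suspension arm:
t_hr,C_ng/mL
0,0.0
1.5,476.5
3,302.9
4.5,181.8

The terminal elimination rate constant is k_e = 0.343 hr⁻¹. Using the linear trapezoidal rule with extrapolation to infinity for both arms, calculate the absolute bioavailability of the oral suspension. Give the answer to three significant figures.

F = 0.238

Trapezoidal AUC_0→8.5 (IV):
  [0→1.5]: (1637.3+978.8)/2 × 1.5 = 1962.075
  [1.5→5.5]: (978.8+248.2)/2 × 4 = 2454.0
  [5.5→6]: (248.2+209.1)/2 × 0.5 = 114.325
  [6→6.5]: (209.1+176.1)/2 × 0.5 = 96.3
  [6.5→8.5]: (176.1+88.7)/2 × 2 = 264.8
  Sum = 4891.5 ng/mL·hr
IV tail: 88.7/0.343 = 258.601; AUC_iv,0→∞ = 4891.5 + 258.601 = 5150.101 ng/mL·hr
Trapezoidal AUC_0→4.5 (oral suspension):
  [0→1.5]: (0.0+476.5)/2 × 1.5 = 357.375
  [1.5→3]: (476.5+302.9)/2 × 1.5 = 584.55
  [3→4.5]: (302.9+181.8)/2 × 1.5 = 363.525
  Sum = 1305.45 ng/mL·hr
oral suspension tail: 181.8/0.343 = 530.029; AUC_ev,0→∞ = 1305.45 + 530.029 = 1835.479 ng/mL·hr
F = (AUC_ev/D_ev)/(AUC_iv/D_iv) = (1835.479/75)/(5150.101/50) = 24.4731/103.00202 = 0.2376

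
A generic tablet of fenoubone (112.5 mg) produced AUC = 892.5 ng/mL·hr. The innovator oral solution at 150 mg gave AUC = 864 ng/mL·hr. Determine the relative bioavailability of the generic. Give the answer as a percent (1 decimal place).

F_rel = (AUC_test/D_test) / (AUC_ref/D_ref)
      = (892.5/112.5) / (864/150)
      = 7.93333 / 5.76 = 1.3773 = 137.73%

F_rel = 137.7%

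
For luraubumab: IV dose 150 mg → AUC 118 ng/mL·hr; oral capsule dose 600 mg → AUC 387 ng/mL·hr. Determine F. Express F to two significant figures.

F = (AUC_ev / D_ev) / (AUC_iv / D_iv)
  = (387/600) / (118/150)
  = 0.645 / 0.786667 = 0.8199

F = 0.82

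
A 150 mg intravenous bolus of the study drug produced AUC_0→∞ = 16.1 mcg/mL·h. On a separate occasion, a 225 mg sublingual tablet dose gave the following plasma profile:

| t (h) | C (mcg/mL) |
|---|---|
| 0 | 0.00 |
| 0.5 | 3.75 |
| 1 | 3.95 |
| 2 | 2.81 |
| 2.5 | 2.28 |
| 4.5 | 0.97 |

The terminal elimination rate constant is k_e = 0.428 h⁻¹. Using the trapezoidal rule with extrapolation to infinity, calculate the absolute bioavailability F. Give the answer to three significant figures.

Trapezoidal AUC_0→4.5 (sublingual tablet):
  [0→0.5]: (0.00+3.75)/2 × 0.5 = 0.9375
  [0.5→1]: (3.75+3.95)/2 × 0.5 = 1.925
  [1→2]: (3.95+2.81)/2 × 1 = 3.38
  [2→2.5]: (2.81+2.28)/2 × 0.5 = 1.2725
  [2.5→4.5]: (2.28+0.97)/2 × 2 = 3.25
  Sum = 10.765 mcg/mL·h
Tail: C_last/k_e = 0.97/0.428 = 2.266
AUC_0→∞ (sublingual tablet) = 10.765 + 2.266 = 13.031 mcg/mL·h
F = (AUC_ev/D_ev)/(AUC_iv/D_iv) = (13.031/225)/(16.1/150) = 0.0579156/0.107333 = 0.5396

F = 0.540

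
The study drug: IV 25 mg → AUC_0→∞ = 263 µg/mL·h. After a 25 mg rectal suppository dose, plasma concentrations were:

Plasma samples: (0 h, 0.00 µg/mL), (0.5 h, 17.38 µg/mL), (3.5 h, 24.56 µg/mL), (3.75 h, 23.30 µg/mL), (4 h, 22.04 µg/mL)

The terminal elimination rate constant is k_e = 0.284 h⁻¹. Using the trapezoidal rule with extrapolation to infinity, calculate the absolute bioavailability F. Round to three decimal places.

F = 0.595

Trapezoidal AUC_0→4 (rectal suppository):
  [0→0.5]: (0.00+17.38)/2 × 0.5 = 4.345
  [0.5→3.5]: (17.38+24.56)/2 × 3 = 62.91
  [3.5→3.75]: (24.56+23.30)/2 × 0.25 = 5.9825
  [3.75→4]: (23.30+22.04)/2 × 0.25 = 5.6675
  Sum = 78.905 µg/mL·h
Tail: C_last/k_e = 22.04/0.284 = 77.606
AUC_0→∞ (rectal suppository) = 78.905 + 77.606 = 156.511 µg/mL·h
F = (AUC_ev/D_ev)/(AUC_iv/D_iv) = (156.511/25)/(263/25) = 6.26044/10.52 = 0.5951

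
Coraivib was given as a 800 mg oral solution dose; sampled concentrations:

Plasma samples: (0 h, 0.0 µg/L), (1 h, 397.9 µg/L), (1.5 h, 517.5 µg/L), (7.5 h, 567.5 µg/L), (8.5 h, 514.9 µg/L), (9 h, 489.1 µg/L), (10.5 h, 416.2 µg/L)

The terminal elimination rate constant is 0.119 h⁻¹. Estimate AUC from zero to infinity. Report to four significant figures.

Trapezoidal AUC_0→10.5:
  [0→1]: (0.0+397.9)/2 × 1 = 198.95
  [1→1.5]: (397.9+517.5)/2 × 0.5 = 228.85
  [1.5→7.5]: (517.5+567.5)/2 × 6 = 3255.0
  [7.5→8.5]: (567.5+514.9)/2 × 1 = 541.2
  [8.5→9]: (514.9+489.1)/2 × 0.5 = 251.0
  [9→10.5]: (489.1+416.2)/2 × 1.5 = 678.975
  Sum = 5153.975 µg/L·h
Extrapolated tail: C_last / k_e = 416.2 / 0.119 = 3497.479
AUC_0→∞ = 5153.975 + 3497.479 = 8651.454 µg/L·h

AUC = 8651 µg/L·h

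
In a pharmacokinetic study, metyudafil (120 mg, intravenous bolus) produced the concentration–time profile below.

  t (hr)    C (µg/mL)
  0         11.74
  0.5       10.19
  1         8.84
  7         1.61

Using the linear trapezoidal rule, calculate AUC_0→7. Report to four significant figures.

AUC = 41.59 µg/mL·hr

Trapezoidal AUC_0→7:
  [0→0.5]: (11.74+10.19)/2 × 0.5 = 5.4825
  [0.5→1]: (10.19+8.84)/2 × 0.5 = 4.7575
  [1→7]: (8.84+1.61)/2 × 6 = 31.35
  Sum = 41.59 µg/mL·hr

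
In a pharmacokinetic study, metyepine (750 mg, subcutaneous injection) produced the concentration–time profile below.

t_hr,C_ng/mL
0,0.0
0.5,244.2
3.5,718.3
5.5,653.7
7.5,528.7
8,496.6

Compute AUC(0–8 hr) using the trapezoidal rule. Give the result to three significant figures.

AUC = 4320 ng/mL·hr

Trapezoidal AUC_0→8:
  [0→0.5]: (0.0+244.2)/2 × 0.5 = 61.05
  [0.5→3.5]: (244.2+718.3)/2 × 3 = 1443.75
  [3.5→5.5]: (718.3+653.7)/2 × 2 = 1372.0
  [5.5→7.5]: (653.7+528.7)/2 × 2 = 1182.4
  [7.5→8]: (528.7+496.6)/2 × 0.5 = 256.325
  Sum = 4315.525 ng/mL·hr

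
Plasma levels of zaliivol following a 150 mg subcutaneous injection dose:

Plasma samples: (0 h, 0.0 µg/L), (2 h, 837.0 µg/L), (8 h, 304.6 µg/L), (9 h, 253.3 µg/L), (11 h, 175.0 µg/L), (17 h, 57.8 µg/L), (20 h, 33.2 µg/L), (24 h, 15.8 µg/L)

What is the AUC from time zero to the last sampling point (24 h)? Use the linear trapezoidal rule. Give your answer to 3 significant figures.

Trapezoidal AUC_0→24:
  [0→2]: (0.0+837.0)/2 × 2 = 837.0
  [2→8]: (837.0+304.6)/2 × 6 = 3424.8
  [8→9]: (304.6+253.3)/2 × 1 = 278.95
  [9→11]: (253.3+175.0)/2 × 2 = 428.3
  [11→17]: (175.0+57.8)/2 × 6 = 698.4
  [17→20]: (57.8+33.2)/2 × 3 = 136.5
  [20→24]: (33.2+15.8)/2 × 4 = 98.0
  Sum = 5901.95 µg/L·h

AUC = 5900 µg/L·h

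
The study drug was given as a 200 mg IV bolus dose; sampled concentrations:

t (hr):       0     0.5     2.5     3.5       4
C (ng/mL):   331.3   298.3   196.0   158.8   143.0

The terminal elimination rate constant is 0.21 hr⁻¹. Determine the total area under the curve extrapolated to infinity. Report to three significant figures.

Trapezoidal AUC_0→4:
  [0→0.5]: (331.3+298.3)/2 × 0.5 = 157.4
  [0.5→2.5]: (298.3+196.0)/2 × 2 = 494.3
  [2.5→3.5]: (196.0+158.8)/2 × 1 = 177.4
  [3.5→4]: (158.8+143.0)/2 × 0.5 = 75.45
  Sum = 904.55 ng/mL·hr
Extrapolated tail: C_last / k_e = 143.0 / 0.21 = 680.952
AUC_0→∞ = 904.55 + 680.952 = 1585.502 ng/mL·hr

AUC = 1590 ng/mL·hr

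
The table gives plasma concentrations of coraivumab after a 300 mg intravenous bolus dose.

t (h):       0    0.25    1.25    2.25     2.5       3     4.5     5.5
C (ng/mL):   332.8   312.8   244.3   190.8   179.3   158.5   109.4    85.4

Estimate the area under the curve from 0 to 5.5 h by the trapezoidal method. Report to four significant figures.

AUC = 1006 ng/mL·h

Trapezoidal AUC_0→5.5:
  [0→0.25]: (332.8+312.8)/2 × 0.25 = 80.7
  [0.25→1.25]: (312.8+244.3)/2 × 1 = 278.55
  [1.25→2.25]: (244.3+190.8)/2 × 1 = 217.55
  [2.25→2.5]: (190.8+179.3)/2 × 0.25 = 46.2625
  [2.5→3]: (179.3+158.5)/2 × 0.5 = 84.45
  [3→4.5]: (158.5+109.4)/2 × 1.5 = 200.925
  [4.5→5.5]: (109.4+85.4)/2 × 1 = 97.4
  Sum = 1005.8375 ng/mL·h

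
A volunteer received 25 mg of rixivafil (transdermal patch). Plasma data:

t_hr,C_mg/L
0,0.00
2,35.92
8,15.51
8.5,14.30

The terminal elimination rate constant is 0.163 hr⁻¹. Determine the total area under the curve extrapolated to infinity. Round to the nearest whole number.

Trapezoidal AUC_0→8.5:
  [0→2]: (0.00+35.92)/2 × 2 = 35.92
  [2→8]: (35.92+15.51)/2 × 6 = 154.29
  [8→8.5]: (15.51+14.30)/2 × 0.5 = 7.4525
  Sum = 197.6625 mg/L·hr
Extrapolated tail: C_last / k_e = 14.30 / 0.163 = 87.730
AUC_0→∞ = 197.6625 + 87.730 = 285.3925 mg/L·hr

AUC = 285 mg/L·hr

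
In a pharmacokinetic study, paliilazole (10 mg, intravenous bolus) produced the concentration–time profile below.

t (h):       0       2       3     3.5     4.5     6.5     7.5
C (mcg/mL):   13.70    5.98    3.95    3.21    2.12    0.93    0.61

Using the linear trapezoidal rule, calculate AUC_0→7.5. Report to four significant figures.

Trapezoidal AUC_0→7.5:
  [0→2]: (13.70+5.98)/2 × 2 = 19.68
  [2→3]: (5.98+3.95)/2 × 1 = 4.965
  [3→3.5]: (3.95+3.21)/2 × 0.5 = 1.79
  [3.5→4.5]: (3.21+2.12)/2 × 1 = 2.665
  [4.5→6.5]: (2.12+0.93)/2 × 2 = 3.05
  [6.5→7.5]: (0.93+0.61)/2 × 1 = 0.77
  Sum = 32.92 mcg/mL·h

AUC = 32.92 mcg/mL·h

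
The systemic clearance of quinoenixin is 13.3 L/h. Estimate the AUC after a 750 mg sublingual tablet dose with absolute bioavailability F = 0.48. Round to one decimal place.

AUC_0→∞ = F × Dose / CL
        = 0.48 × 750 / 13.3 = 27.0677 mg/L·h

AUC = 27.1 mg/L·h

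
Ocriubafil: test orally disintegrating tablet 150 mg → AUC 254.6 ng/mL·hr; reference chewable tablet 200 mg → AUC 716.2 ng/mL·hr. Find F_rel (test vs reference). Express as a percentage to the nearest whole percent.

F_rel = 47%

F_rel = (AUC_test/D_test) / (AUC_ref/D_ref)
      = (254.6/150) / (716.2/200)
      = 1.69733 / 3.581 = 0.4740 = 47.40%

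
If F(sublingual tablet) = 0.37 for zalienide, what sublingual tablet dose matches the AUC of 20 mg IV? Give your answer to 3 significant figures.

D_sublingual = 54.1 mg

For equal systemic exposure: F × D_ev = D_iv
D_ev = D_iv / F = 20 / 0.37 = 54.0541 mg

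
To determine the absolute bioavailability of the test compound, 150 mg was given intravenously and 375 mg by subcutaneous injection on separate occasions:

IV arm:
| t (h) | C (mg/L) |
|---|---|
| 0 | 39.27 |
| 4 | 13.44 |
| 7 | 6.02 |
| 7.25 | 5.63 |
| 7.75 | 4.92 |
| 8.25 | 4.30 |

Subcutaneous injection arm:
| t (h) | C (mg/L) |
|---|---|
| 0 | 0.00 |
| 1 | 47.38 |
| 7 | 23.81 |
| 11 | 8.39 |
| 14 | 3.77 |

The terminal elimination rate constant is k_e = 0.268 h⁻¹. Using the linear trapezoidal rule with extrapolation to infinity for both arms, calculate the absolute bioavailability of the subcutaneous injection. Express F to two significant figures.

Trapezoidal AUC_0→8.25 (IV):
  [0→4]: (39.27+13.44)/2 × 4 = 105.42
  [4→7]: (13.44+6.02)/2 × 3 = 29.19
  [7→7.25]: (6.02+5.63)/2 × 0.25 = 1.45625
  [7.25→7.75]: (5.63+4.92)/2 × 0.5 = 2.6375
  [7.75→8.25]: (4.92+4.30)/2 × 0.5 = 2.305
  Sum = 141.00875 mg/L·h
IV tail: 4.30/0.268 = 16.045; AUC_iv,0→∞ = 141.00875 + 16.045 = 157.05375 mg/L·h
Trapezoidal AUC_0→14 (subcutaneous injection):
  [0→1]: (0.00+47.38)/2 × 1 = 23.69
  [1→7]: (47.38+23.81)/2 × 6 = 213.57
  [7→11]: (23.81+8.39)/2 × 4 = 64.4
  [11→14]: (8.39+3.77)/2 × 3 = 18.24
  Sum = 319.9 mg/L·h
subcutaneous injection tail: 3.77/0.268 = 14.067; AUC_ev,0→∞ = 319.9 + 14.067 = 333.967 mg/L·h
F = (AUC_ev/D_ev)/(AUC_iv/D_iv) = (333.967/375)/(157.05375/150) = 0.890579/1.047025 = 0.8506

F = 0.85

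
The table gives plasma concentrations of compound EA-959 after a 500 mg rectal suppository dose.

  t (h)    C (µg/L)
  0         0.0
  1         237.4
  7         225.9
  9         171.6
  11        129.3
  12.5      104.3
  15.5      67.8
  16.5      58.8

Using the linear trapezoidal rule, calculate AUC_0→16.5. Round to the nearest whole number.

Trapezoidal AUC_0→16.5:
  [0→1]: (0.0+237.4)/2 × 1 = 118.7
  [1→7]: (237.4+225.9)/2 × 6 = 1389.9
  [7→9]: (225.9+171.6)/2 × 2 = 397.5
  [9→11]: (171.6+129.3)/2 × 2 = 300.9
  [11→12.5]: (129.3+104.3)/2 × 1.5 = 175.2
  [12.5→15.5]: (104.3+67.8)/2 × 3 = 258.15
  [15.5→16.5]: (67.8+58.8)/2 × 1 = 63.3
  Sum = 2703.65 µg/L·h

AUC = 2704 µg/L·h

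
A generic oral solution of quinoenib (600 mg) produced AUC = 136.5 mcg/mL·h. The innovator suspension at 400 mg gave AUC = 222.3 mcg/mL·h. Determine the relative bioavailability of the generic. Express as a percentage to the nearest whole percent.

F_rel = (AUC_test/D_test) / (AUC_ref/D_ref)
      = (136.5/600) / (222.3/400)
      = 0.2275 / 0.55575 = 0.4094 = 40.94%

F_rel = 41%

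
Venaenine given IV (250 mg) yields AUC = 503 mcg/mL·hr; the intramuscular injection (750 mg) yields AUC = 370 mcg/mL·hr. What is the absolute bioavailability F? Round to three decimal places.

F = (AUC_ev / D_ev) / (AUC_iv / D_iv)
  = (370/750) / (503/250)
  = 0.493333 / 2.012 = 0.2452

F = 0.245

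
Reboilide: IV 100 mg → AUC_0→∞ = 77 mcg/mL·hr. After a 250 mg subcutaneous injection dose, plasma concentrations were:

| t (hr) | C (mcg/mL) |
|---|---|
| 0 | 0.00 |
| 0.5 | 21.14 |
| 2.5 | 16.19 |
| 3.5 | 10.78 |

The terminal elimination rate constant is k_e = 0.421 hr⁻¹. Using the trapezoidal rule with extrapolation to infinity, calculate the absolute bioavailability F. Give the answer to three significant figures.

F = 0.424

Trapezoidal AUC_0→3.5 (subcutaneous injection):
  [0→0.5]: (0.00+21.14)/2 × 0.5 = 5.285
  [0.5→2.5]: (21.14+16.19)/2 × 2 = 37.33
  [2.5→3.5]: (16.19+10.78)/2 × 1 = 13.485
  Sum = 56.1 mcg/mL·hr
Tail: C_last/k_e = 10.78/0.421 = 25.606
AUC_0→∞ (subcutaneous injection) = 56.1 + 25.606 = 81.706 mcg/mL·hr
F = (AUC_ev/D_ev)/(AUC_iv/D_iv) = (81.706/250)/(77/100) = 0.326824/0.77 = 0.4244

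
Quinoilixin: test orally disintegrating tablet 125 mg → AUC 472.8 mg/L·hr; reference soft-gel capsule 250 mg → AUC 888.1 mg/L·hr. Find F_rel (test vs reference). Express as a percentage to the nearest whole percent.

F_rel = (AUC_test/D_test) / (AUC_ref/D_ref)
      = (472.8/125) / (888.1/250)
      = 3.7824 / 3.5524 = 1.0647 = 106.47%

F_rel = 106%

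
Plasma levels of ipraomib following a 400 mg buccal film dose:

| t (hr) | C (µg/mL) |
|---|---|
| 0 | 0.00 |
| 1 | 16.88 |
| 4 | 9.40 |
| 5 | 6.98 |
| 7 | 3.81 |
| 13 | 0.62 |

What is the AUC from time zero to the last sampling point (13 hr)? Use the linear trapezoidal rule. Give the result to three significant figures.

Trapezoidal AUC_0→13:
  [0→1]: (0.00+16.88)/2 × 1 = 8.44
  [1→4]: (16.88+9.40)/2 × 3 = 39.42
  [4→5]: (9.40+6.98)/2 × 1 = 8.19
  [5→7]: (6.98+3.81)/2 × 2 = 10.79
  [7→13]: (3.81+0.62)/2 × 6 = 13.29
  Sum = 80.13 µg/mL·hr

AUC = 80.1 µg/mL·hr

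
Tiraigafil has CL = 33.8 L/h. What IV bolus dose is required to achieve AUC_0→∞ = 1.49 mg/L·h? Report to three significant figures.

Dose = 50.4 mg

Dose_iv = CL × AUC_0→∞
     = 33.8 × 1.49 = 50.362 mg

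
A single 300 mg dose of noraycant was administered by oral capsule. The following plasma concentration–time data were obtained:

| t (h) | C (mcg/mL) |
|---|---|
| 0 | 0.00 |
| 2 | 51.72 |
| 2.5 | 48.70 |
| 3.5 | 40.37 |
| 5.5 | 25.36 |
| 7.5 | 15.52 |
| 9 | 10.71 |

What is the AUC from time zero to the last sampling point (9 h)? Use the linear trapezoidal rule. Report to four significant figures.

Trapezoidal AUC_0→9:
  [0→2]: (0.00+51.72)/2 × 2 = 51.72
  [2→2.5]: (51.72+48.70)/2 × 0.5 = 25.105
  [2.5→3.5]: (48.70+40.37)/2 × 1 = 44.535
  [3.5→5.5]: (40.37+25.36)/2 × 2 = 65.73
  [5.5→7.5]: (25.36+15.52)/2 × 2 = 40.88
  [7.5→9]: (15.52+10.71)/2 × 1.5 = 19.6725
  Sum = 247.6425 mcg/mL·h

AUC = 247.6 mcg/mL·h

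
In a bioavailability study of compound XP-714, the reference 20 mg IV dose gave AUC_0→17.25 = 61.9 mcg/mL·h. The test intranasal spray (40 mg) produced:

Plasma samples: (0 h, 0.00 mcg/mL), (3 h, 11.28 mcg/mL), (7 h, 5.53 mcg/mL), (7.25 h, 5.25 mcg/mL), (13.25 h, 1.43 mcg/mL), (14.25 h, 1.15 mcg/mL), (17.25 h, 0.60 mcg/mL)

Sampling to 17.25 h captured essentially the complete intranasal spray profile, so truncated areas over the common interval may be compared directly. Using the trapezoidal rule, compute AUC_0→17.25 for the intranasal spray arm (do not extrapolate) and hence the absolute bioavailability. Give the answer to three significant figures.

F = 0.613

Trapezoidal AUC_0→17.25 (intranasal spray):
  [0→3]: (0.00+11.28)/2 × 3 = 16.92
  [3→7]: (11.28+5.53)/2 × 4 = 33.62
  [7→7.25]: (5.53+5.25)/2 × 0.25 = 1.3475
  [7.25→13.25]: (5.25+1.43)/2 × 6 = 20.04
  [13.25→14.25]: (1.43+1.15)/2 × 1 = 1.29
  [14.25→17.25]: (1.15+0.60)/2 × 3 = 2.625
  Sum = 75.8425 mcg/mL·h
F = (AUC_ev/D_ev)/(AUC_iv/D_iv) = (75.8425/40)/(61.9/20) = 1.8960625/3.095 = 0.6126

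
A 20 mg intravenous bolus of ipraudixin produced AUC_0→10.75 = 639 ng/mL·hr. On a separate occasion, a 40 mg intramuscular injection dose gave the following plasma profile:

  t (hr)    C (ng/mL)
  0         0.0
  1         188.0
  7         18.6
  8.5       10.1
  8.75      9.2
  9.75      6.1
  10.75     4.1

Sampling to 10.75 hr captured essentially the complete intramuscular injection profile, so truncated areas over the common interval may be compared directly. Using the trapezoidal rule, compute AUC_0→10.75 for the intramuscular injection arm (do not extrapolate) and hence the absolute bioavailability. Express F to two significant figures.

Trapezoidal AUC_0→10.75 (intramuscular injection):
  [0→1]: (0.0+188.0)/2 × 1 = 94.0
  [1→7]: (188.0+18.6)/2 × 6 = 619.8
  [7→8.5]: (18.6+10.1)/2 × 1.5 = 21.525
  [8.5→8.75]: (10.1+9.2)/2 × 0.25 = 2.4125
  [8.75→9.75]: (9.2+6.1)/2 × 1 = 7.65
  [9.75→10.75]: (6.1+4.1)/2 × 1 = 5.1
  Sum = 750.4875 ng/mL·hr
F = (AUC_ev/D_ev)/(AUC_iv/D_iv) = (750.4875/40)/(639/20) = 18.7622/31.95 = 0.5872

F = 0.59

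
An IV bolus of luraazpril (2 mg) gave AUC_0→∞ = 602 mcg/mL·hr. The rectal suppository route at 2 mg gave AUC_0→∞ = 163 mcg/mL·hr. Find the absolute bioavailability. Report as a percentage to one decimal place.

F = 27.1%

F = (AUC_ev / D_ev) / (AUC_iv / D_iv)
  = (163/2) / (602/2)
  = 81.5 / 301 = 0.2708
  = 27.08%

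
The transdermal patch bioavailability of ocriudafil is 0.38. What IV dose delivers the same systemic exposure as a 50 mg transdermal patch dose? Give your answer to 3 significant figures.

Systemic exposure from an extravascular dose = F × D_ev, so the equivalent IV dose is F × D_ev.
D_iv = F × D_ev = 0.38 × 50 = 19 mg

D_iv = 19.0 mg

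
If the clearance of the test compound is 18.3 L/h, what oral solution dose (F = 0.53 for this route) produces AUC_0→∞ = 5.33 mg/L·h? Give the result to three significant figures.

Dose = CL × AUC_0→∞ / F
     = 18.3 × 5.33 / 0.53 = 184.036 mg

Dose = 184 mg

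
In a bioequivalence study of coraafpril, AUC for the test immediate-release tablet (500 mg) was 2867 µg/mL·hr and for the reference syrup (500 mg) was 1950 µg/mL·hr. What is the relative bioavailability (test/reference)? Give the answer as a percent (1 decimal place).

F_rel = (AUC_test/D_test) / (AUC_ref/D_ref)
      = (2867/500) / (1950/500)
      = 5.734 / 3.9 = 1.4703 = 147.03%

F_rel = 147.0%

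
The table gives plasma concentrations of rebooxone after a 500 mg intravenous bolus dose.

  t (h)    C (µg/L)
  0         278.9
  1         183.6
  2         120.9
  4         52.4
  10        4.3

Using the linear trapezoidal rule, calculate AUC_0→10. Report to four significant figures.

Trapezoidal AUC_0→10:
  [0→1]: (278.9+183.6)/2 × 1 = 231.25
  [1→2]: (183.6+120.9)/2 × 1 = 152.25
  [2→4]: (120.9+52.4)/2 × 2 = 173.3
  [4→10]: (52.4+4.3)/2 × 6 = 170.1
  Sum = 726.9 µg/L·h

AUC = 726.9 µg/L·h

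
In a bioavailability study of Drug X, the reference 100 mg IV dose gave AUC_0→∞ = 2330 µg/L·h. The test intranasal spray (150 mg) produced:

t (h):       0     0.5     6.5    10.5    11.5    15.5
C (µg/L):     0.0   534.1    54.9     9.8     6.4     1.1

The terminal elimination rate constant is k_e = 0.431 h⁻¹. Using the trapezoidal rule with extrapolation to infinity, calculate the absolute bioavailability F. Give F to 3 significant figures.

Trapezoidal AUC_0→15.5 (intranasal spray):
  [0→0.5]: (0.0+534.1)/2 × 0.5 = 133.525
  [0.5→6.5]: (534.1+54.9)/2 × 6 = 1767.0
  [6.5→10.5]: (54.9+9.8)/2 × 4 = 129.4
  [10.5→11.5]: (9.8+6.4)/2 × 1 = 8.1
  [11.5→15.5]: (6.4+1.1)/2 × 4 = 15.0
  Sum = 2053.025 µg/L·h
Tail: C_last/k_e = 1.1/0.431 = 2.552
AUC_0→∞ (intranasal spray) = 2053.025 + 2.552 = 2055.577 µg/L·h
F = (AUC_ev/D_ev)/(AUC_iv/D_iv) = (2055.577/150)/(2330/100) = 13.7038/23.3 = 0.5881

F = 0.588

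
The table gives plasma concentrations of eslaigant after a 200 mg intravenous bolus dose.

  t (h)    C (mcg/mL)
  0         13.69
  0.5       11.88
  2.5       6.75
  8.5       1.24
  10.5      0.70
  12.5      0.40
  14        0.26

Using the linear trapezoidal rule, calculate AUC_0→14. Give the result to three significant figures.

AUC = 52.5 mcg/mL·h

Trapezoidal AUC_0→14:
  [0→0.5]: (13.69+11.88)/2 × 0.5 = 6.3925
  [0.5→2.5]: (11.88+6.75)/2 × 2 = 18.63
  [2.5→8.5]: (6.75+1.24)/2 × 6 = 23.97
  [8.5→10.5]: (1.24+0.70)/2 × 2 = 1.94
  [10.5→12.5]: (0.70+0.40)/2 × 2 = 1.1
  [12.5→14]: (0.40+0.26)/2 × 1.5 = 0.495
  Sum = 52.5275 mcg/mL·h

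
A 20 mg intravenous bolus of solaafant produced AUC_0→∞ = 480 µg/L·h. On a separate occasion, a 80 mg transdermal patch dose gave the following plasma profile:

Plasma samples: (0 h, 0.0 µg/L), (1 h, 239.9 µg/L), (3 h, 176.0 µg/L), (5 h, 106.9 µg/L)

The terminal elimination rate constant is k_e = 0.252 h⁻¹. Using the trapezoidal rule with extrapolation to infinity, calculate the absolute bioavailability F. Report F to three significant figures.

Trapezoidal AUC_0→5 (transdermal patch):
  [0→1]: (0.0+239.9)/2 × 1 = 119.95
  [1→3]: (239.9+176.0)/2 × 2 = 415.9
  [3→5]: (176.0+106.9)/2 × 2 = 282.9
  Sum = 818.75 µg/L·h
Tail: C_last/k_e = 106.9/0.252 = 424.206
AUC_0→∞ (transdermal patch) = 818.75 + 424.206 = 1242.956 µg/L·h
F = (AUC_ev/D_ev)/(AUC_iv/D_iv) = (1242.956/80)/(480/20) = 15.53695/24 = 0.6474

F = 0.647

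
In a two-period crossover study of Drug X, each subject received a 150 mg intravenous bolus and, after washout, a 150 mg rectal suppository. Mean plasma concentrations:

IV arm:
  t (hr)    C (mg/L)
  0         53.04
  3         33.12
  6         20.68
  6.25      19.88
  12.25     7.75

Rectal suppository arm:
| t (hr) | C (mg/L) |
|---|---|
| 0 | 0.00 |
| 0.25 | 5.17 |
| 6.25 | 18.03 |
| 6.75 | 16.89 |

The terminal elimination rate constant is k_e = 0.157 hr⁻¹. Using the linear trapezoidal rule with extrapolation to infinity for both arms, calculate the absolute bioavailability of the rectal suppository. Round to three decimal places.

Trapezoidal AUC_0→12.25 (IV):
  [0→3]: (53.04+33.12)/2 × 3 = 129.24
  [3→6]: (33.12+20.68)/2 × 3 = 80.7
  [6→6.25]: (20.68+19.88)/2 × 0.25 = 5.07
  [6.25→12.25]: (19.88+7.75)/2 × 6 = 82.89
  Sum = 297.9 mg/L·hr
IV tail: 7.75/0.157 = 49.363; AUC_iv,0→∞ = 297.9 + 49.363 = 347.263 mg/L·hr
Trapezoidal AUC_0→6.75 (rectal suppository):
  [0→0.25]: (0.00+5.17)/2 × 0.25 = 0.64625
  [0.25→6.25]: (5.17+18.03)/2 × 6 = 69.6
  [6.25→6.75]: (18.03+16.89)/2 × 0.5 = 8.73
  Sum = 78.97625 mg/L·hr
rectal suppository tail: 16.89/0.157 = 107.580; AUC_ev,0→∞ = 78.97625 + 107.580 = 186.55625 mg/L·hr
F = (AUC_ev/D_ev)/(AUC_iv/D_iv) = (186.55625/150)/(347.263/150) = 1.24371/2.31509 = 0.5372

F = 0.537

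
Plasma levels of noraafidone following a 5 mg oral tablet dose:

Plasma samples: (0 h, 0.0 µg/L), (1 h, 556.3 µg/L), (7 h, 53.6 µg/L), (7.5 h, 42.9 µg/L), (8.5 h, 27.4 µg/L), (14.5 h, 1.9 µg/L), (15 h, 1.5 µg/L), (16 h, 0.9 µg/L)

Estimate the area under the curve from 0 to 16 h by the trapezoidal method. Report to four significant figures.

AUC = 2257 µg/L·h

Trapezoidal AUC_0→16:
  [0→1]: (0.0+556.3)/2 × 1 = 278.15
  [1→7]: (556.3+53.6)/2 × 6 = 1829.7
  [7→7.5]: (53.6+42.9)/2 × 0.5 = 24.125
  [7.5→8.5]: (42.9+27.4)/2 × 1 = 35.15
  [8.5→14.5]: (27.4+1.9)/2 × 6 = 87.9
  [14.5→15]: (1.9+1.5)/2 × 0.5 = 0.85
  [15→16]: (1.5+0.9)/2 × 1 = 1.2
  Sum = 2257.075 µg/L·h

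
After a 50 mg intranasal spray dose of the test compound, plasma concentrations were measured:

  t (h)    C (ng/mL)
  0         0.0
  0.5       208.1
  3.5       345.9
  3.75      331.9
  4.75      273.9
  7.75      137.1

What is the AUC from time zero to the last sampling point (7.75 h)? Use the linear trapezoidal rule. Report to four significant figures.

AUC = 1887 ng/mL·h

Trapezoidal AUC_0→7.75:
  [0→0.5]: (0.0+208.1)/2 × 0.5 = 52.025
  [0.5→3.5]: (208.1+345.9)/2 × 3 = 831.0
  [3.5→3.75]: (345.9+331.9)/2 × 0.25 = 84.725
  [3.75→4.75]: (331.9+273.9)/2 × 1 = 302.9
  [4.75→7.75]: (273.9+137.1)/2 × 3 = 616.5
  Sum = 1887.15 ng/mL·h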